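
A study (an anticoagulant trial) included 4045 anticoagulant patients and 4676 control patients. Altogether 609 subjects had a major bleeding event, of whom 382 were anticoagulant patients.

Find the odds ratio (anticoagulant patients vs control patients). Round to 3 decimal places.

anticoagulant patients without the outcome: 4045 − 382 = 3663
control patients with the outcome: 609 − 382 = 227
control patients without the outcome: 4676 − 227 = 4449
odds, anticoagulant patients = 382/3663 = 0.10429
odds, control patients = 227/4449 = 0.05102
OR = 0.10429 / 0.05102 = 2.044

OR = 2.044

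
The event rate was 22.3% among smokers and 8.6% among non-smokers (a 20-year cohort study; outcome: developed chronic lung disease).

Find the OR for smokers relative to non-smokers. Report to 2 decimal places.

3.05

odds, smokers = 0.2230/0.7770 = 0.2870
odds, non-smokers = 0.0860/0.9140 = 0.0941
OR = 0.2870 / 0.0941 = 3.05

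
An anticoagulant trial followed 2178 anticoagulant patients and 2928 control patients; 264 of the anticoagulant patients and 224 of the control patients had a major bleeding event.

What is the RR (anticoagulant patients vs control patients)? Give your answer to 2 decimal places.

1.58

risk, anticoagulant patients = 264/2178 = 0.1212
risk, control patients = 224/2928 = 0.0765
RR = 0.1212 / 0.0765 = 1.58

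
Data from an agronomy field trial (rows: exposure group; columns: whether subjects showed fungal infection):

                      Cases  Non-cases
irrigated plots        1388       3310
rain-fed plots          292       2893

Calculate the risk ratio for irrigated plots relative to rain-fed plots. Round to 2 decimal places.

risk, irrigated plots = 1388/4698 = 0.2954
risk, rain-fed plots = 292/3185 = 0.0917
RR = 0.2954 / 0.0917 = 3.22

RR = 3.22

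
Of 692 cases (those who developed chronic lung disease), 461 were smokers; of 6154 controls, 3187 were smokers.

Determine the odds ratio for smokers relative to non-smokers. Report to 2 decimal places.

odds, smokers = 461/3187 = 0.1447
odds, non-smokers = 231/2967 = 0.0779
OR = 0.1447 / 0.0779 = 1.86

1.86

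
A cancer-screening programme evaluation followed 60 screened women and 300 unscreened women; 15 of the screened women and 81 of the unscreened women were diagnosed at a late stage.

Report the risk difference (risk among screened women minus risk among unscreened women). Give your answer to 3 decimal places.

RD: -0.020

risk, screened women = 15/60 = 0.2500
risk, unscreened women = 81/300 = 0.2700
risk difference = 0.2500 − 0.2700 = -0.020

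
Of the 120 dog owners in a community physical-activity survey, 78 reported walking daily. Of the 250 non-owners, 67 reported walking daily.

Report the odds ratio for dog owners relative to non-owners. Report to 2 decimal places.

odds, dog owners = 78/42 = 1.8571
odds, non-owners = 67/183 = 0.3661
OR = 1.8571 / 0.3661 = 5.07

5.07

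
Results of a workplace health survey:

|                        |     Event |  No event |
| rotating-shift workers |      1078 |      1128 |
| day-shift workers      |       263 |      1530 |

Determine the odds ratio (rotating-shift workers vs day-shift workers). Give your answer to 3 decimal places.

OR = (1078 × 1530) / (1128 × 263) = 1649340/296664 ≈ 5.560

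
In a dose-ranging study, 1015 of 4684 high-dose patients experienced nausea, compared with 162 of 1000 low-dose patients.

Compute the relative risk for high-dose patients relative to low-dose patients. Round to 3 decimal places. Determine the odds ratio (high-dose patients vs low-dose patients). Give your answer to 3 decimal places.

RR = 1.338; OR = 1.431

risk, high-dose patients = 1015/4684 = 0.2167
risk, low-dose patients = 162/1000 = 0.1620
RR = 0.2167 / 0.1620 = 1.338
OR = (1015 × 838) / (3669 × 162) = 850570/594378 ≈ 1.431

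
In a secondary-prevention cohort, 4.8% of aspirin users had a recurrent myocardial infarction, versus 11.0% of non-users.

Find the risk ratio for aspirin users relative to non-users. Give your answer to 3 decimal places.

RR = 0.04800 / 0.11000 = 0.436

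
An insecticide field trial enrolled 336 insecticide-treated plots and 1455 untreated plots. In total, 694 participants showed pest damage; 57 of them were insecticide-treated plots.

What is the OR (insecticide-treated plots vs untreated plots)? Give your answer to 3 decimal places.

OR: 0.262

insecticide-treated plots without the outcome: 336 − 57 = 279
untreated plots with the outcome: 694 − 57 = 637
untreated plots without the outcome: 1455 − 637 = 818
OR = (57 × 818) / (279 × 637) = 46626/177723 ≈ 0.262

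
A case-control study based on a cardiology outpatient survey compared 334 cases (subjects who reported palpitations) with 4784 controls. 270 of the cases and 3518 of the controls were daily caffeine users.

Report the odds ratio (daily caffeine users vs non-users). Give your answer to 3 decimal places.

odds, daily caffeine users = 270/3518 = 0.07675
odds, non-users = 64/1266 = 0.05055
OR = 0.07675 / 0.05055 = 1.518

1.518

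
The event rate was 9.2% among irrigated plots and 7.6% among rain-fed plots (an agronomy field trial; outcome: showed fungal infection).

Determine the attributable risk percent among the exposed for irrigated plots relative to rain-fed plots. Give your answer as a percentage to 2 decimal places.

AR% = (0.0920 − 0.0760) / 0.0920 = 0.1739 → 17.39%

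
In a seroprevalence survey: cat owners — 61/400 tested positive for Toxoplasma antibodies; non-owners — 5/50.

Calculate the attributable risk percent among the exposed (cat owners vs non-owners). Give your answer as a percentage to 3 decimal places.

AR%: 34.426%

risk, cat owners = 61/400 = 0.1525
risk, non-owners = 5/50 = 0.1000
AR% = (0.1525 − 0.1000) / 0.1525 = 0.3443 → 34.426%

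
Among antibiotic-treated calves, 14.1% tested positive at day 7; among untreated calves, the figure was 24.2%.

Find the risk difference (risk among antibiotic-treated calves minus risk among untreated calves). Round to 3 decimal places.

risk difference = 0.1410 − 0.2420 = -0.101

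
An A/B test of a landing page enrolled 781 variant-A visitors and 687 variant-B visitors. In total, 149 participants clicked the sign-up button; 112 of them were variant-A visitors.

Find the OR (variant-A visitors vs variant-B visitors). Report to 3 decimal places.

variant-A visitors without the outcome: 781 − 112 = 669
variant-B visitors with the outcome: 149 − 112 = 37
variant-B visitors without the outcome: 687 − 37 = 650
OR = (112 × 650) / (669 × 37) = 72800/24753 ≈ 2.941

2.941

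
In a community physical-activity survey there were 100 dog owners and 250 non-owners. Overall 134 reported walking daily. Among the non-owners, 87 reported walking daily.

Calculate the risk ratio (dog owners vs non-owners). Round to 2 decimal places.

1.35

dog owners with the outcome: 134 − 87 = 47
dog owners without the outcome: 100 − 47 = 53
non-owners without the outcome: 250 − 87 = 163
risk, dog owners = 47/100 = 0.4700
risk, non-owners = 87/250 = 0.3480
RR = 0.4700 / 0.3480 = 1.35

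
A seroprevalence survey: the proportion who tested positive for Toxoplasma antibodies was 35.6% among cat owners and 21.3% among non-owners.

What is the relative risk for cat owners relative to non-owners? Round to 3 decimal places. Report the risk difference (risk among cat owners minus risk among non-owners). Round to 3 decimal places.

RR = 0.3560 / 0.2130 = 1.671
risk difference = 0.3560 − 0.2130 = 0.143

RR = 1.671; RD = 0.143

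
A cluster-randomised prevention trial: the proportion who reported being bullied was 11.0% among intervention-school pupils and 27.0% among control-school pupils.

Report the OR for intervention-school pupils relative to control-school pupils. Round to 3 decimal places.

odds, intervention-school pupils = 0.1100/0.8900 = 0.1236
odds, control-school pupils = 0.2700/0.7300 = 0.3699
OR = 0.1236 / 0.3699 = 0.334

0.334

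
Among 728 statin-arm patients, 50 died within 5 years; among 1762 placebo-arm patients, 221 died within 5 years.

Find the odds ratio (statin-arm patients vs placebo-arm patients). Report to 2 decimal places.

OR ≈ 0.51

odds, statin-arm patients = 50/678 = 0.0737
odds, placebo-arm patients = 221/1541 = 0.1434
OR = 0.0737 / 0.1434 = 0.51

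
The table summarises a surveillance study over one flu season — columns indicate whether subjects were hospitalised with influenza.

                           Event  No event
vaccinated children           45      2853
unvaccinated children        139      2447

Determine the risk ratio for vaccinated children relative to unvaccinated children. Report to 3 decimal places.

risk, vaccinated children = 45/2898 = 0.01553
risk, unvaccinated children = 139/2586 = 0.05375
RR = 0.01553 / 0.05375 = 0.289

0.289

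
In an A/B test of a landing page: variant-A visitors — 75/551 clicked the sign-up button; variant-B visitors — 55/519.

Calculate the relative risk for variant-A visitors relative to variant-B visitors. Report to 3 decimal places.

RR = 1.284

risk, variant-A visitors = 75/551 = 0.1361
risk, variant-B visitors = 55/519 = 0.1060
RR = 0.1361 / 0.1060 = 1.284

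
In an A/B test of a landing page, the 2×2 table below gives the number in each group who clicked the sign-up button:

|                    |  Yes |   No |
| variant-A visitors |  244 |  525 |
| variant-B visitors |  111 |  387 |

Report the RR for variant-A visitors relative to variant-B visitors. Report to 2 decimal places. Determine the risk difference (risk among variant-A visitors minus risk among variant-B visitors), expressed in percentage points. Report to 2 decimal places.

RR = 1.42; RD = 9.44

risk, variant-A visitors = 244/769 = 0.3173
risk, variant-B visitors = 111/498 = 0.2229
RR = 0.3173 / 0.2229 = 1.42
risk difference = 0.3173 − 0.2229 = 0.0944 → 9.44 percentage points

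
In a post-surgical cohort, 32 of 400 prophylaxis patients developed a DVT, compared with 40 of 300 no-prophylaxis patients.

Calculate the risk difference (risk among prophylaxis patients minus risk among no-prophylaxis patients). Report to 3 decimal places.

risk, prophylaxis patients = 32/400 = 0.0800
risk, no-prophylaxis patients = 40/300 = 0.1333
risk difference = 0.0800 − 0.1333 = -0.053

-0.053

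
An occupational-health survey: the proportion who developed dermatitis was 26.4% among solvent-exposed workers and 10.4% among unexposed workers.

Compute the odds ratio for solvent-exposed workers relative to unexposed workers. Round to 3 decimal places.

3.090

odds, solvent-exposed workers = 0.2640/0.7360 = 0.3587
odds, unexposed workers = 0.1040/0.8960 = 0.1161
OR = 0.3587 / 0.1161 = 3.090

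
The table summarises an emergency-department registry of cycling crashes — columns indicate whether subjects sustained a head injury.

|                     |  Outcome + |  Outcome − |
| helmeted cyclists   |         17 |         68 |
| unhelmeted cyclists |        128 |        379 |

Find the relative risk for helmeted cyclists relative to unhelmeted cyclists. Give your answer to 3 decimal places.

RR: 0.792

risk, helmeted cyclists = 17/85 = 0.2000
risk, unhelmeted cyclists = 128/507 = 0.2525
RR = 0.2000 / 0.2525 = 0.792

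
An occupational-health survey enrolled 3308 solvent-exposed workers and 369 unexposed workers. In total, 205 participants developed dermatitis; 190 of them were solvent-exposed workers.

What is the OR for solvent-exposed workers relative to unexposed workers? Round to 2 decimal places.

OR: 1.44

solvent-exposed workers without the outcome: 3308 − 190 = 3118
unexposed workers with the outcome: 205 − 190 = 15
unexposed workers without the outcome: 369 − 15 = 354
odds, solvent-exposed workers = 190/3118 = 0.06094
odds, unexposed workers = 15/354 = 0.04237
OR = 0.06094 / 0.04237 = 1.44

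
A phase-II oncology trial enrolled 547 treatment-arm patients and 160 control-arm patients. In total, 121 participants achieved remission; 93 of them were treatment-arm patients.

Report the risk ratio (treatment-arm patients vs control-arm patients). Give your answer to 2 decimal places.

0.97

treatment-arm patients without the outcome: 547 − 93 = 454
control-arm patients with the outcome: 121 − 93 = 28
control-arm patients without the outcome: 160 − 28 = 132
risk, treatment-arm patients = 93/547 = 0.1700
risk, control-arm patients = 28/160 = 0.1750
RR = 0.1700 / 0.1750 = 0.97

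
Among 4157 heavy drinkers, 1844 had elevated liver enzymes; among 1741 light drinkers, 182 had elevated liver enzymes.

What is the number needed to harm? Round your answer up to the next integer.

risk, heavy drinkers = 1844/4157 = 0.443589
risk, light drinkers = 182/1741 = 0.104538
absolute risk difference = 0.339052
1 / 0.339052 = 2.949 → round up → 3

NNH: 3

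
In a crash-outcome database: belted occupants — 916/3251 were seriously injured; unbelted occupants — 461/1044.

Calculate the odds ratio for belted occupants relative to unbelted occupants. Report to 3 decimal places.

OR = (916 × 583) / (2335 × 461) = 534028/1076435 ≈ 0.496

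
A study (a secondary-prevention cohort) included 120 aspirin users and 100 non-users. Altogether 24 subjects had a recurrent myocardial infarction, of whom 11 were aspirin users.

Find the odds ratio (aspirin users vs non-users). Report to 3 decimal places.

aspirin users without the outcome: 120 − 11 = 109
non-users with the outcome: 24 − 11 = 13
non-users without the outcome: 100 − 13 = 87
OR = (11 × 87) / (109 × 13) = 957/1417 ≈ 0.675

0.675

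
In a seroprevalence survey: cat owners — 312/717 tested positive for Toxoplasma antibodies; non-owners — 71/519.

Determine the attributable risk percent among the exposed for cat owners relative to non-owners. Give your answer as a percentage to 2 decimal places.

68.56%

risk, cat owners = 312/717 = 0.4351
risk, non-owners = 71/519 = 0.1368
AR% = (0.4351 − 0.1368) / 0.4351 = 0.6856 → 68.56%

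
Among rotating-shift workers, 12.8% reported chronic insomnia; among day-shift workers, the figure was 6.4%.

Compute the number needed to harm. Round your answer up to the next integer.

absolute risk difference = 0.064000
1 / 0.064000 = 15.625 → round up → 16

NNH = 16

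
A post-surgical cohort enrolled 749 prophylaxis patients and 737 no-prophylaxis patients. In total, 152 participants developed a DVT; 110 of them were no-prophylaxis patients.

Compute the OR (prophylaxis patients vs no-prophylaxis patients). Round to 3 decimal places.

prophylaxis patients with the outcome: 152 − 110 = 42
prophylaxis patients without the outcome: 749 − 42 = 707
no-prophylaxis patients without the outcome: 737 − 110 = 627
OR = (42 × 627) / (707 × 110) = 26334/77770 ≈ 0.339

OR = 0.339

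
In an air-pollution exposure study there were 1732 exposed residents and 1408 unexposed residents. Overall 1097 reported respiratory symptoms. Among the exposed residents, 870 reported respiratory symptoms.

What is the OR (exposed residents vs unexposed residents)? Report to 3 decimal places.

exposed residents without the outcome: 1732 − 870 = 862
unexposed residents with the outcome: 1097 − 870 = 227
unexposed residents without the outcome: 1408 − 227 = 1181
odds, exposed residents = 870/862 = 1.0093
odds, unexposed residents = 227/1181 = 0.1922
OR = 1.0093 / 0.1922 = 5.251

5.251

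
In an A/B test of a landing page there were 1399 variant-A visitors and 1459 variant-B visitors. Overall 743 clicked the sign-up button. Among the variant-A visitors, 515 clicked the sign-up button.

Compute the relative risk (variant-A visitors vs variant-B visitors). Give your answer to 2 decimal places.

RR: 2.36

variant-A visitors without the outcome: 1399 − 515 = 884
variant-B visitors with the outcome: 743 − 515 = 228
variant-B visitors without the outcome: 1459 − 228 = 1231
risk, variant-A visitors = 515/1399 = 0.3681
risk, variant-B visitors = 228/1459 = 0.1563
RR = 0.3681 / 0.1563 = 2.36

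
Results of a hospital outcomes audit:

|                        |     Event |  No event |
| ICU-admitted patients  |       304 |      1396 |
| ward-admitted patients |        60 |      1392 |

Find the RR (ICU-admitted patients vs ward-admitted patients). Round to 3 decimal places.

risk, ICU-admitted patients = 304/1700 = 0.17882
risk, ward-admitted patients = 60/1452 = 0.04132
RR = 0.17882 / 0.04132 = 4.328

4.328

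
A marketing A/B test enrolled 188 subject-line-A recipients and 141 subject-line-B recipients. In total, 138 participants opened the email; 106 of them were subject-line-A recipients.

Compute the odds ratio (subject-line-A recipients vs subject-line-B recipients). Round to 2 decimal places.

4.40

subject-line-A recipients without the outcome: 188 − 106 = 82
subject-line-B recipients with the outcome: 138 − 106 = 32
subject-line-B recipients without the outcome: 141 − 32 = 109
OR = (106 × 109) / (82 × 32) = 11554/2624 ≈ 4.40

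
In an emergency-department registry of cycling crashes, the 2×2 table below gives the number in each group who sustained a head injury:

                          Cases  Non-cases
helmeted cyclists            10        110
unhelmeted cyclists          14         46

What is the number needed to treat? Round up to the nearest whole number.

7

risk, helmeted cyclists = 10/120 = 0.083333
risk, unhelmeted cyclists = 14/60 = 0.233333
absolute risk difference = 0.150000
1 / 0.150000 = 6.667 → round up → 7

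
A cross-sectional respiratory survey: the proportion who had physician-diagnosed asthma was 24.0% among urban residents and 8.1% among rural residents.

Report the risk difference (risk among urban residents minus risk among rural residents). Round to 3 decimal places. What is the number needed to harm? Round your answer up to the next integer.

RD = 0.159; NNH = 7

risk difference = 0.2400 − 0.0810 = 0.159
absolute risk difference = 0.159000
1 / 0.159000 = 6.289 → round up → 7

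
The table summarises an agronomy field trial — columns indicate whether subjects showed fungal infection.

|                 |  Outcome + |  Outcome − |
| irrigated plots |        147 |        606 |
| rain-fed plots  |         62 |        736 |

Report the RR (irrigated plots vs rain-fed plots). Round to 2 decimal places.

2.51

risk, irrigated plots = 147/753 = 0.1952
risk, rain-fed plots = 62/798 = 0.0777
RR = 0.1952 / 0.0777 = 2.51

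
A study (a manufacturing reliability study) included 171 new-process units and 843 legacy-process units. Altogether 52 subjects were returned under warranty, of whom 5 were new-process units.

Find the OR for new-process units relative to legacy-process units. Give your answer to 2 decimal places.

new-process units without the outcome: 171 − 5 = 166
legacy-process units with the outcome: 52 − 5 = 47
legacy-process units without the outcome: 843 − 47 = 796
OR = (5 × 796) / (166 × 47) = 3980/7802 ≈ 0.51

0.51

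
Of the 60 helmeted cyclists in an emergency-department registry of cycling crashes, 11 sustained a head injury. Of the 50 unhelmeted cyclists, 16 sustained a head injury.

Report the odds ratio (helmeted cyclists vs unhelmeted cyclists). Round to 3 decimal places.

OR = (11 × 34) / (49 × 16) = 374/784 ≈ 0.477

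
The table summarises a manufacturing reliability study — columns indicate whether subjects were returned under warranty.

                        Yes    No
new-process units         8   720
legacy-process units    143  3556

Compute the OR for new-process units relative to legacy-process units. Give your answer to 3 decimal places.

odds, new-process units = 8/720 = 0.01111
odds, legacy-process units = 143/3556 = 0.04021
OR = 0.01111 / 0.04021 = 0.276

OR: 0.276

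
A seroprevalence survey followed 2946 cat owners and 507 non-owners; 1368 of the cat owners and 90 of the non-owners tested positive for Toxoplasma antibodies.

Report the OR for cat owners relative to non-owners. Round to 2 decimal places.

OR: 4.02

odds, cat owners = 1368/1578 = 0.8669
odds, non-owners = 90/417 = 0.2158
OR = 0.8669 / 0.2158 = 4.02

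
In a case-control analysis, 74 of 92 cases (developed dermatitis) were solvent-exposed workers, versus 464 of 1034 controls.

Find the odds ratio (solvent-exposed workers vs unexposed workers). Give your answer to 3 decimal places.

OR: 5.050

odds, solvent-exposed workers = 74/464 = 0.15948
odds, unexposed workers = 18/570 = 0.03158
OR = 0.15948 / 0.03158 = 5.050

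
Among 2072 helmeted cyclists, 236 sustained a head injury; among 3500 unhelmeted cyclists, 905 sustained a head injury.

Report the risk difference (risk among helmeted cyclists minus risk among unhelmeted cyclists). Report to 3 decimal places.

RD ≈ -0.145

risk, helmeted cyclists = 236/2072 = 0.1139
risk, unhelmeted cyclists = 905/3500 = 0.2586
risk difference = 0.1139 − 0.2586 = -0.145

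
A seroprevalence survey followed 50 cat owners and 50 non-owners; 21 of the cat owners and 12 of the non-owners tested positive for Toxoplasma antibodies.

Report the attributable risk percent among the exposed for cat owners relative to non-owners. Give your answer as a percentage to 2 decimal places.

risk, cat owners = 21/50 = 0.4200
risk, non-owners = 12/50 = 0.2400
AR% = (0.4200 − 0.2400) / 0.4200 = 0.4286 → 42.86%

AR%: 42.86%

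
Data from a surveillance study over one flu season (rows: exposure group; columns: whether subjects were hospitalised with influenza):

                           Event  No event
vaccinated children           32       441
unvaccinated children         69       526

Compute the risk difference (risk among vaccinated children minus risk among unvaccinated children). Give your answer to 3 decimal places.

RD: -0.048

risk, vaccinated children = 32/473 = 0.0677
risk, unvaccinated children = 69/595 = 0.1160
risk difference = 0.0677 − 0.1160 = -0.048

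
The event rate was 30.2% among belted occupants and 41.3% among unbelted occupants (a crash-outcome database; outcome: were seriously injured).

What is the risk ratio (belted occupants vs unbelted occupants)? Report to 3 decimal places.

RR = 0.3020 / 0.4130 = 0.731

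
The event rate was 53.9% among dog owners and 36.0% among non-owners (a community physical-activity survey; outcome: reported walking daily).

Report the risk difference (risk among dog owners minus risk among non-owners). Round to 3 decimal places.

risk difference = 0.5390 − 0.3600 = 0.179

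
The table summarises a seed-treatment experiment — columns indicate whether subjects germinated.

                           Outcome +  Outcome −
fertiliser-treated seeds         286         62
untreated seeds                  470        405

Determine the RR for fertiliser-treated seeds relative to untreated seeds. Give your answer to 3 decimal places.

risk, fertiliser-treated seeds = 286/348 = 0.8218
risk, untreated seeds = 470/875 = 0.5371
RR = 0.8218 / 0.5371 = 1.530

1.530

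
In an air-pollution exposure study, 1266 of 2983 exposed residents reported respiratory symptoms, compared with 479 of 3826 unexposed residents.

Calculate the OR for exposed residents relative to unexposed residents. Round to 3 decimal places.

odds, exposed residents = 1266/1717 = 0.7373
odds, unexposed residents = 479/3347 = 0.1431
OR = 0.7373 / 0.1431 = 5.152

5.152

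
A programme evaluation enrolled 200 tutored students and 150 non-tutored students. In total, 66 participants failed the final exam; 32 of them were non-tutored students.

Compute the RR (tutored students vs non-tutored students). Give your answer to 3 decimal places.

tutored students with the outcome: 66 − 32 = 34
tutored students without the outcome: 200 − 34 = 166
non-tutored students without the outcome: 150 − 32 = 118
risk, tutored students = 34/200 = 0.1700
risk, non-tutored students = 32/150 = 0.2133
RR = 0.1700 / 0.2133 = 0.797

0.797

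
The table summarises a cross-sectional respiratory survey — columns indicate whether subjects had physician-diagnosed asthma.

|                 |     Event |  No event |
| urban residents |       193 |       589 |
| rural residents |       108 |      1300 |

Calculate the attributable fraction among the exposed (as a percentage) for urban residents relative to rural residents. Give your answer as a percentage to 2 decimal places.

AR% = 68.92%

risk, urban residents = 193/782 = 0.2468
risk, rural residents = 108/1408 = 0.0767
AR% = (0.2468 − 0.0767) / 0.2468 = 0.6892 → 68.92%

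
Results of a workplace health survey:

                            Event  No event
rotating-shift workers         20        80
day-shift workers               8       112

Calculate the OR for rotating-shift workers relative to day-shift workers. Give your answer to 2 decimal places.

OR ≈ 3.50

odds, rotating-shift workers = 20/80 = 0.2500
odds, day-shift workers = 8/112 = 0.0714
OR = 0.2500 / 0.0714 = 3.50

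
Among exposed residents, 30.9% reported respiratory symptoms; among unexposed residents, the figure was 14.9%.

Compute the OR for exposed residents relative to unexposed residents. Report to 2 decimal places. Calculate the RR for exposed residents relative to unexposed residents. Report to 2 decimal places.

odds, exposed residents = 0.3090/0.6910 = 0.4472
odds, unexposed residents = 0.1490/0.8510 = 0.1751
OR = 0.4472 / 0.1751 = 2.55
RR = 0.3090 / 0.1490 = 2.07

OR = 2.55; RR = 2.07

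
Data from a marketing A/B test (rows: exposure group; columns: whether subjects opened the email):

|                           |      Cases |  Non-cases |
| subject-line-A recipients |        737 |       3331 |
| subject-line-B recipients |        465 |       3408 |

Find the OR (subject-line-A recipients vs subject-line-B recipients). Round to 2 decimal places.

OR = (737 × 3408) / (3331 × 465) = 2511696/1548915 ≈ 1.62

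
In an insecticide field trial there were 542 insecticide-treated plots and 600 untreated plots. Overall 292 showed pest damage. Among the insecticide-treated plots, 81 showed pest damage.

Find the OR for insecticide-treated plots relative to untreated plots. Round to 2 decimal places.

OR ≈ 0.32

insecticide-treated plots without the outcome: 542 − 81 = 461
untreated plots with the outcome: 292 − 81 = 211
untreated plots without the outcome: 600 − 211 = 389
OR = (81 × 389) / (461 × 211) = 31509/97271 ≈ 0.32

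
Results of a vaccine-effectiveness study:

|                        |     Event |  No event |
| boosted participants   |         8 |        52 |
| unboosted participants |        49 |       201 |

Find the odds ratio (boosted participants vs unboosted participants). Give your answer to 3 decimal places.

OR = (8 × 201) / (52 × 49) = 1608/2548 ≈ 0.631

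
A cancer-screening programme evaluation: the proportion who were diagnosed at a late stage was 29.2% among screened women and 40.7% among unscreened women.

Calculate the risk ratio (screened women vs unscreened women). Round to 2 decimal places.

RR = 0.2920 / 0.4070 = 0.72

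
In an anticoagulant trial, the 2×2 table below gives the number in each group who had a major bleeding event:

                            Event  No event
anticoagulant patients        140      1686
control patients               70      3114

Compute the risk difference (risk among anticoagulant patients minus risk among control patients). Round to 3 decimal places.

risk, anticoagulant patients = 140/1826 = 0.07667
risk, control patients = 70/3184 = 0.02198
risk difference = 0.07667 − 0.02198 = 0.055

RD ≈ 0.055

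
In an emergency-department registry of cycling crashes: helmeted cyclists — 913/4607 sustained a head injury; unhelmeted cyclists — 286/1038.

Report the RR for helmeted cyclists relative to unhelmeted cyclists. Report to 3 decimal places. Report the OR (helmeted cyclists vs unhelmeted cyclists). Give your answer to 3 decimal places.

RR = 0.719; OR = 0.650

risk, helmeted cyclists = 913/4607 = 0.1982
risk, unhelmeted cyclists = 286/1038 = 0.2755
RR = 0.1982 / 0.2755 = 0.719
odds, helmeted cyclists = 913/3694 = 0.2472
odds, unhelmeted cyclists = 286/752 = 0.3803
OR = 0.2472 / 0.3803 = 0.650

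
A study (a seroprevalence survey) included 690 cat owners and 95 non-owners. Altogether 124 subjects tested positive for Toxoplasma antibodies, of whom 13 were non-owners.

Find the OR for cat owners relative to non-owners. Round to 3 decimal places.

cat owners with the outcome: 124 − 13 = 111
cat owners without the outcome: 690 − 111 = 579
non-owners without the outcome: 95 − 13 = 82
OR = (111 × 82) / (579 × 13) = 9102/7527 ≈ 1.209

1.209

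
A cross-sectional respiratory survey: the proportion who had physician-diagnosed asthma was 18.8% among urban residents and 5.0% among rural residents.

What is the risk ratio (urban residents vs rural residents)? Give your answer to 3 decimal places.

RR = 0.1880 / 0.0500 = 3.760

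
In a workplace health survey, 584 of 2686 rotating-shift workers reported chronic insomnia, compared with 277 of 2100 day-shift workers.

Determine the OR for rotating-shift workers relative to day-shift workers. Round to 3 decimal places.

OR = (584 × 1823) / (2102 × 277) = 1064632/582254 ≈ 1.828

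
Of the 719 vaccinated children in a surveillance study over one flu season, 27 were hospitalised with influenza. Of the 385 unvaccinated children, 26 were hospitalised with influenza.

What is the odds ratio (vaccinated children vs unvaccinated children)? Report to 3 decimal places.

odds, vaccinated children = 27/692 = 0.03902
odds, unvaccinated children = 26/359 = 0.07242
OR = 0.03902 / 0.07242 = 0.539

0.539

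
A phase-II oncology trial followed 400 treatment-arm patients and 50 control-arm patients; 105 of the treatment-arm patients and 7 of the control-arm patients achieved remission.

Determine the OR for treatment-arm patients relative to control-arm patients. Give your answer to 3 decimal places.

OR ≈ 2.186

odds, treatment-arm patients = 105/295 = 0.3559
odds, control-arm patients = 7/43 = 0.1628
OR = 0.3559 / 0.1628 = 2.186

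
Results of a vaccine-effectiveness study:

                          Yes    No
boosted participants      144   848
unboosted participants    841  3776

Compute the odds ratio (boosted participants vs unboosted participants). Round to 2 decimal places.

odds, boosted participants = 144/848 = 0.1698
odds, unboosted participants = 841/3776 = 0.2227
OR = 0.1698 / 0.2227 = 0.76

OR: 0.76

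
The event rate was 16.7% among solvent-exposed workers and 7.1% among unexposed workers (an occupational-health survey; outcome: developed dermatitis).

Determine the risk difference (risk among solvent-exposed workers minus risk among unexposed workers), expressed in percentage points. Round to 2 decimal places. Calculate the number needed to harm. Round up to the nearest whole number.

risk difference = 0.1670 − 0.0710 = 0.0960 → 9.60 percentage points
absolute risk difference = 0.096000
1 / 0.096000 = 10.417 → round up → 11

RD = 9.60; NNH = 11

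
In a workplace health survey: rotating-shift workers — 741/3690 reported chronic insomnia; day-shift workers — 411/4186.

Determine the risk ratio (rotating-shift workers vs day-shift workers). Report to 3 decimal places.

2.045

risk, rotating-shift workers = 741/3690 = 0.2008
risk, day-shift workers = 411/4186 = 0.0982
RR = 0.2008 / 0.0982 = 2.045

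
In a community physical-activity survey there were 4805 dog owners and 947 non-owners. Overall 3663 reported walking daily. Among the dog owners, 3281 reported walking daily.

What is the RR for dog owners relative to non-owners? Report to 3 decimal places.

RR: 1.693

dog owners without the outcome: 4805 − 3281 = 1524
non-owners with the outcome: 3663 − 3281 = 382
non-owners without the outcome: 947 − 382 = 565
risk, dog owners = 3281/4805 = 0.6828
risk, non-owners = 382/947 = 0.4034
RR = 0.6828 / 0.4034 = 1.693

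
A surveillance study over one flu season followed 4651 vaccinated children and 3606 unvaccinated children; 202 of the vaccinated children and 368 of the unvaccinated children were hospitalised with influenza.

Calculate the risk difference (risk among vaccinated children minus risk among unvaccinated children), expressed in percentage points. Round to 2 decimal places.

RD: -5.86

risk, vaccinated children = 202/4651 = 0.04343
risk, unvaccinated children = 368/3606 = 0.10205
risk difference = 0.04343 − 0.10205 = -0.05862 → -5.86 percentage points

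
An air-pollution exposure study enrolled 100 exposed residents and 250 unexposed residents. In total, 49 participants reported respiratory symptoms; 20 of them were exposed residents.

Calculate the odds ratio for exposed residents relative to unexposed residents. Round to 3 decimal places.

OR: 1.905

exposed residents without the outcome: 100 − 20 = 80
unexposed residents with the outcome: 49 − 20 = 29
unexposed residents without the outcome: 250 − 29 = 221
OR = (20 × 221) / (80 × 29) = 4420/2320 ≈ 1.905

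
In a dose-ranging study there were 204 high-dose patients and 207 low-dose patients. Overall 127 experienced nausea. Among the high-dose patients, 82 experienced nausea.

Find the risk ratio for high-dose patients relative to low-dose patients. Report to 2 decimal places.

RR: 1.85

high-dose patients without the outcome: 204 − 82 = 122
low-dose patients with the outcome: 127 − 82 = 45
low-dose patients without the outcome: 207 − 45 = 162
risk, high-dose patients = 82/204 = 0.4020
risk, low-dose patients = 45/207 = 0.2174
RR = 0.4020 / 0.2174 = 1.85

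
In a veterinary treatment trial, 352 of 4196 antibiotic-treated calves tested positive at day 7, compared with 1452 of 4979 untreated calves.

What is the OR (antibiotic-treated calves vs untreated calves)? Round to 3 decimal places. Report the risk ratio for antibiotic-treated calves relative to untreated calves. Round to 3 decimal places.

OR = 0.222; RR = 0.288

OR = (352 × 3527) / (3844 × 1452) = 1241504/5581488 ≈ 0.222
risk, antibiotic-treated calves = 352/4196 = 0.0839
risk, untreated calves = 1452/4979 = 0.2916
RR = 0.0839 / 0.2916 = 0.288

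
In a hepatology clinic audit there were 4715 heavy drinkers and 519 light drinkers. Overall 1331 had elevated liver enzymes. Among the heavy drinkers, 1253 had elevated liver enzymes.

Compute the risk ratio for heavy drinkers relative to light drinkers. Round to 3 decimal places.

1.768

heavy drinkers without the outcome: 4715 − 1253 = 3462
light drinkers with the outcome: 1331 − 1253 = 78
light drinkers without the outcome: 519 − 78 = 441
risk, heavy drinkers = 1253/4715 = 0.2657
risk, light drinkers = 78/519 = 0.1503
RR = 0.2657 / 0.1503 = 1.768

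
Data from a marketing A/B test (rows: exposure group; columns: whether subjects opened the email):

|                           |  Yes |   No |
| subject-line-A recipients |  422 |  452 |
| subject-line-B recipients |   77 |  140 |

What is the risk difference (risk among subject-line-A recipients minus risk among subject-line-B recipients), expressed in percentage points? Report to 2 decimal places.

risk, subject-line-A recipients = 422/874 = 0.4828
risk, subject-line-B recipients = 77/217 = 0.3548
risk difference = 0.4828 − 0.3548 = 0.1280 → 12.80 percentage points

RD = 12.80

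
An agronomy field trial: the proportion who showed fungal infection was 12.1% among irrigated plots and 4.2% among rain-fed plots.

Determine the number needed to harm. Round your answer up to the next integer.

NNH: 13

absolute risk difference = 0.079000
1 / 0.079000 = 12.658 → round up → 13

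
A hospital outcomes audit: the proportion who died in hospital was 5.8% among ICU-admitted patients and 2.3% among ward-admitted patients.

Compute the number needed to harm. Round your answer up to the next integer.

absolute risk difference = 0.035000
1 / 0.035000 = 28.571 → round up → 29

29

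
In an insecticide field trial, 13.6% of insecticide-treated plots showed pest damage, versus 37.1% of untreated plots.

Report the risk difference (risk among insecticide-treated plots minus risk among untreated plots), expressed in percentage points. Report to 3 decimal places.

risk difference = 0.1360 − 0.3710 = -0.2350 → -23.500 percentage points

RD: -23.500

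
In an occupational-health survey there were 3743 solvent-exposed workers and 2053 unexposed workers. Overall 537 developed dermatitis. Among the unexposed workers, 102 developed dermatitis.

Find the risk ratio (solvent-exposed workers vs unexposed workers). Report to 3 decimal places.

solvent-exposed workers with the outcome: 537 − 102 = 435
solvent-exposed workers without the outcome: 3743 − 435 = 3308
unexposed workers without the outcome: 2053 − 102 = 1951
risk, solvent-exposed workers = 435/3743 = 0.11622
risk, unexposed workers = 102/2053 = 0.04968
RR = 0.11622 / 0.04968 = 2.339

2.339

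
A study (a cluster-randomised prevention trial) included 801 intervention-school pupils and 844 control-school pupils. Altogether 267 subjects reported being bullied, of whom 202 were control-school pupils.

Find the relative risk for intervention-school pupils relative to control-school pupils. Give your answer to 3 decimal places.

0.339

intervention-school pupils with the outcome: 267 − 202 = 65
intervention-school pupils without the outcome: 801 − 65 = 736
control-school pupils without the outcome: 844 − 202 = 642
risk, intervention-school pupils = 65/801 = 0.0811
risk, control-school pupils = 202/844 = 0.2393
RR = 0.0811 / 0.2393 = 0.339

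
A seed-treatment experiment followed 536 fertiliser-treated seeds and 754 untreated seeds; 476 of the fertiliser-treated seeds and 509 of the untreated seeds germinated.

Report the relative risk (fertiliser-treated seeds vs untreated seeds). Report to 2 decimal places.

risk, fertiliser-treated seeds = 476/536 = 0.8881
risk, untreated seeds = 509/754 = 0.6751
RR = 0.8881 / 0.6751 = 1.32

RR: 1.32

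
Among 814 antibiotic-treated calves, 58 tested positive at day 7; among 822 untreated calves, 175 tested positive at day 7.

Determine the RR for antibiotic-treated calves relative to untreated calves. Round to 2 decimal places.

RR = 0.33

risk, antibiotic-treated calves = 58/814 = 0.0713
risk, untreated calves = 175/822 = 0.2129
RR = 0.0713 / 0.2129 = 0.33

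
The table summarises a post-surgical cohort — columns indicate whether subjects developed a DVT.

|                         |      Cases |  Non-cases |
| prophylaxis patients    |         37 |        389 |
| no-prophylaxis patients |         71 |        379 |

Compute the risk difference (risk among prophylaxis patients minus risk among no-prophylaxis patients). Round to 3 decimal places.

-0.071

risk, prophylaxis patients = 37/426 = 0.0869
risk, no-prophylaxis patients = 71/450 = 0.1578
risk difference = 0.0869 − 0.1578 = -0.071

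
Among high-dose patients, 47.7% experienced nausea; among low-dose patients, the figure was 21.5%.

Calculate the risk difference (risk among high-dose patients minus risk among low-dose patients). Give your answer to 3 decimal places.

risk difference = 0.4770 − 0.2150 = 0.262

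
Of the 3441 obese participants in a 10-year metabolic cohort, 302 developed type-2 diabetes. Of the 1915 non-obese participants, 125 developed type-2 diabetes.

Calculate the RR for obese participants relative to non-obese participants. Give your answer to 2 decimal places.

risk, obese participants = 302/3441 = 0.0878
risk, non-obese participants = 125/1915 = 0.0653
RR = 0.0878 / 0.0653 = 1.34

RR ≈ 1.34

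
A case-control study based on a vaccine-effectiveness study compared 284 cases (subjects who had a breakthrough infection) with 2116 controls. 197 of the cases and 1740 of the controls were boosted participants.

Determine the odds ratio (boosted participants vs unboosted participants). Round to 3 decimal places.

OR ≈ 0.489

odds, boosted participants = 197/1740 = 0.1132
odds, unboosted participants = 87/376 = 0.2314
OR = 0.1132 / 0.2314 = 0.489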